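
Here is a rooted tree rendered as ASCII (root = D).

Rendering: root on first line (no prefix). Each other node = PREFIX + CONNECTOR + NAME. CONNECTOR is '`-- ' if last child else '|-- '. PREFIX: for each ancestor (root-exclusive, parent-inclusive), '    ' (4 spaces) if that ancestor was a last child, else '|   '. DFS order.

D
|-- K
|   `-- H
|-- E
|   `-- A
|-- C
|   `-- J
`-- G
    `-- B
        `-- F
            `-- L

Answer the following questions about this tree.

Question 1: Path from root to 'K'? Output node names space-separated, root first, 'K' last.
Walk down from root: D -> K

Answer: D K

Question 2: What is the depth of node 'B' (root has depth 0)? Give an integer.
Answer: 2

Derivation:
Path from root to B: D -> G -> B
Depth = number of edges = 2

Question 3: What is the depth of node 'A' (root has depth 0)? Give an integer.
Path from root to A: D -> E -> A
Depth = number of edges = 2

Answer: 2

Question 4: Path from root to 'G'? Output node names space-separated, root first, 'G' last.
Answer: D G

Derivation:
Walk down from root: D -> G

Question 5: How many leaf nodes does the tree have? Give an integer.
Leaves (nodes with no children): A, H, J, L

Answer: 4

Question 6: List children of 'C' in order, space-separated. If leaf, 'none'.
Node C's children (from adjacency): J

Answer: J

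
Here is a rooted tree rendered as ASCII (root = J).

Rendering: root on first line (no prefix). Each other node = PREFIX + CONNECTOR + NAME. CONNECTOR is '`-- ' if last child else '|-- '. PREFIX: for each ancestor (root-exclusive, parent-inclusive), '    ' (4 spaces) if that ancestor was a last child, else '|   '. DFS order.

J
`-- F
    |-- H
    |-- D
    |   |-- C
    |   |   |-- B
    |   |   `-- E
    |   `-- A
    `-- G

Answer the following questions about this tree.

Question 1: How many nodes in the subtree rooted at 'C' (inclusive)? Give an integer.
Answer: 3

Derivation:
Subtree rooted at C contains: B, C, E
Count = 3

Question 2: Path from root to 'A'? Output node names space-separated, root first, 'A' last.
Answer: J F D A

Derivation:
Walk down from root: J -> F -> D -> A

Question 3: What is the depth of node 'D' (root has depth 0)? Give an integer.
Answer: 2

Derivation:
Path from root to D: J -> F -> D
Depth = number of edges = 2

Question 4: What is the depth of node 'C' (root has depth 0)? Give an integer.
Path from root to C: J -> F -> D -> C
Depth = number of edges = 3

Answer: 3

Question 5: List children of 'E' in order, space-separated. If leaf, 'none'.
Answer: none

Derivation:
Node E's children (from adjacency): (leaf)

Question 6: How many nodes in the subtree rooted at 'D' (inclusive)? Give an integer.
Answer: 5

Derivation:
Subtree rooted at D contains: A, B, C, D, E
Count = 5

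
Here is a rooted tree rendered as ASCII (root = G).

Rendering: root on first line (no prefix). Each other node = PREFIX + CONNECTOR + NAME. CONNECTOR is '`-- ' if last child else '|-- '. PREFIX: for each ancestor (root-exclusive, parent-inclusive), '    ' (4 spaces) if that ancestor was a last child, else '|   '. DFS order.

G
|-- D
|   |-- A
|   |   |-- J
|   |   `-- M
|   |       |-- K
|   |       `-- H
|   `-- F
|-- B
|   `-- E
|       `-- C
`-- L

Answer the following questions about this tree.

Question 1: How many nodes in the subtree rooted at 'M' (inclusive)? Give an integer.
Answer: 3

Derivation:
Subtree rooted at M contains: H, K, M
Count = 3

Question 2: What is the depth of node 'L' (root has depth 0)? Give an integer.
Answer: 1

Derivation:
Path from root to L: G -> L
Depth = number of edges = 1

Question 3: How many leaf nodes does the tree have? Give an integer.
Answer: 6

Derivation:
Leaves (nodes with no children): C, F, H, J, K, L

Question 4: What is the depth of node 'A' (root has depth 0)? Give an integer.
Answer: 2

Derivation:
Path from root to A: G -> D -> A
Depth = number of edges = 2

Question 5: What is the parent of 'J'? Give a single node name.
Scan adjacency: J appears as child of A

Answer: A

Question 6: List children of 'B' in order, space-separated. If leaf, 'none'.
Answer: E

Derivation:
Node B's children (from adjacency): E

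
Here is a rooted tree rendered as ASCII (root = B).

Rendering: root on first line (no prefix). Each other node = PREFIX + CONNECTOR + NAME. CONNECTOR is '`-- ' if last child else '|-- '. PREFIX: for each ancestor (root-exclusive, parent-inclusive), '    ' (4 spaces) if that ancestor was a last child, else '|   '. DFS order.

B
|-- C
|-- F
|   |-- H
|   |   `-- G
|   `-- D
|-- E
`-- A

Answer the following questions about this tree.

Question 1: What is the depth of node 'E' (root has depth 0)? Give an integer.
Answer: 1

Derivation:
Path from root to E: B -> E
Depth = number of edges = 1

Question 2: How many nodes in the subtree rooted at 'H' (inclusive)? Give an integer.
Subtree rooted at H contains: G, H
Count = 2

Answer: 2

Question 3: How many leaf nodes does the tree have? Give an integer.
Leaves (nodes with no children): A, C, D, E, G

Answer: 5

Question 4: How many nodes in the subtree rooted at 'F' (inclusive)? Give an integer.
Answer: 4

Derivation:
Subtree rooted at F contains: D, F, G, H
Count = 4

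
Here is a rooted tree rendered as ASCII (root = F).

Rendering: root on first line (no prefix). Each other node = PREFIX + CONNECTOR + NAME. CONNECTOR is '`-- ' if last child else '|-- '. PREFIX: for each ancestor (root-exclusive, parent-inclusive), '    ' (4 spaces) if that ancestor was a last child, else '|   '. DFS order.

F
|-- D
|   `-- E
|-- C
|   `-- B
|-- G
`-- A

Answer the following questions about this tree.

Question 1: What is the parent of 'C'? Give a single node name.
Answer: F

Derivation:
Scan adjacency: C appears as child of F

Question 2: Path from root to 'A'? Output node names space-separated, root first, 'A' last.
Walk down from root: F -> A

Answer: F A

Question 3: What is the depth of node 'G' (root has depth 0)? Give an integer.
Path from root to G: F -> G
Depth = number of edges = 1

Answer: 1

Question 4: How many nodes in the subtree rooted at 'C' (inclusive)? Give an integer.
Answer: 2

Derivation:
Subtree rooted at C contains: B, C
Count = 2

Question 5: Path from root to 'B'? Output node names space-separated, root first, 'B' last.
Walk down from root: F -> C -> B

Answer: F C B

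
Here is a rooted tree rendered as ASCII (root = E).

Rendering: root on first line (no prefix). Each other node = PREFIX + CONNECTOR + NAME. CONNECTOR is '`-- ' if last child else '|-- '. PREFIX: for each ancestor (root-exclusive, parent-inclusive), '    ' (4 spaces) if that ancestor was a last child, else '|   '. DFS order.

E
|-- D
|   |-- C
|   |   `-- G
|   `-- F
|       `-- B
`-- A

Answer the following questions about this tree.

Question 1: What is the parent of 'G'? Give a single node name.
Answer: C

Derivation:
Scan adjacency: G appears as child of C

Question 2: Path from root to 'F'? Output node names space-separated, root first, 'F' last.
Answer: E D F

Derivation:
Walk down from root: E -> D -> F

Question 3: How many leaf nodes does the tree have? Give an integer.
Leaves (nodes with no children): A, B, G

Answer: 3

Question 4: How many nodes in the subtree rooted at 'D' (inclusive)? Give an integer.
Subtree rooted at D contains: B, C, D, F, G
Count = 5

Answer: 5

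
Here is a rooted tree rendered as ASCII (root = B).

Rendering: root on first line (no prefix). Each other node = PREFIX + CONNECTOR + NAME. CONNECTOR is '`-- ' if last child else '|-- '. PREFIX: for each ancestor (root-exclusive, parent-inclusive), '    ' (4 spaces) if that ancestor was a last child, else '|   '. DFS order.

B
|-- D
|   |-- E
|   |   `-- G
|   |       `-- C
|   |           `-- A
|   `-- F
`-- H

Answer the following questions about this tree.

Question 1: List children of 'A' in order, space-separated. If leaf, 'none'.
Node A's children (from adjacency): (leaf)

Answer: none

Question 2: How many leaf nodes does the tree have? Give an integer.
Answer: 3

Derivation:
Leaves (nodes with no children): A, F, H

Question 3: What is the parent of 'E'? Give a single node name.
Scan adjacency: E appears as child of D

Answer: D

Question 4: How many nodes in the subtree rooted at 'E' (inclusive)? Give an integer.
Subtree rooted at E contains: A, C, E, G
Count = 4

Answer: 4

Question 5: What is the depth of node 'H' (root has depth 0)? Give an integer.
Path from root to H: B -> H
Depth = number of edges = 1

Answer: 1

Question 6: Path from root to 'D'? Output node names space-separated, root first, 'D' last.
Answer: B D

Derivation:
Walk down from root: B -> D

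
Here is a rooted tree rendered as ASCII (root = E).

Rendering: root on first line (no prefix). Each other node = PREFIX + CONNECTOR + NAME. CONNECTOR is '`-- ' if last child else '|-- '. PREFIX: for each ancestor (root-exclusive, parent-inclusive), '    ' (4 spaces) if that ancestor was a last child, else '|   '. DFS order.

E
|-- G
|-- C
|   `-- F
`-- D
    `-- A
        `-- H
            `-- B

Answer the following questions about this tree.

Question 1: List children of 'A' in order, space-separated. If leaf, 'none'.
Node A's children (from adjacency): H

Answer: H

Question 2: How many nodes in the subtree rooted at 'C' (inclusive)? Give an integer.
Subtree rooted at C contains: C, F
Count = 2

Answer: 2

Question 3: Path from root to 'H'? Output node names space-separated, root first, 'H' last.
Answer: E D A H

Derivation:
Walk down from root: E -> D -> A -> H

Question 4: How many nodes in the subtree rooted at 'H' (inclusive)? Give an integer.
Answer: 2

Derivation:
Subtree rooted at H contains: B, H
Count = 2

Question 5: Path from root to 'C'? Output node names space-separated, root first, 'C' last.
Walk down from root: E -> C

Answer: E C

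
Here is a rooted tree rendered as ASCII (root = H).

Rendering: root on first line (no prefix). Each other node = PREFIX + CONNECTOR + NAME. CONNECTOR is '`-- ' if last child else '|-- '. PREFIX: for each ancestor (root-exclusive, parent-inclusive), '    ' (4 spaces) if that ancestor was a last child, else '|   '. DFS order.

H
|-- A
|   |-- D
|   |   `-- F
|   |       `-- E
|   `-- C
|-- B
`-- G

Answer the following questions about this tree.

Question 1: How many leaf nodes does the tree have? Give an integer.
Answer: 4

Derivation:
Leaves (nodes with no children): B, C, E, G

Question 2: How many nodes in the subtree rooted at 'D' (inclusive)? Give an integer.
Subtree rooted at D contains: D, E, F
Count = 3

Answer: 3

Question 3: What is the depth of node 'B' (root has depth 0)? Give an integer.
Path from root to B: H -> B
Depth = number of edges = 1

Answer: 1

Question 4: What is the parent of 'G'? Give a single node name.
Scan adjacency: G appears as child of H

Answer: H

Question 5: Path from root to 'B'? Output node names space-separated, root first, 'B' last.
Walk down from root: H -> B

Answer: H B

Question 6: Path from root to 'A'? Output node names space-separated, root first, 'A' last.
Answer: H A

Derivation:
Walk down from root: H -> A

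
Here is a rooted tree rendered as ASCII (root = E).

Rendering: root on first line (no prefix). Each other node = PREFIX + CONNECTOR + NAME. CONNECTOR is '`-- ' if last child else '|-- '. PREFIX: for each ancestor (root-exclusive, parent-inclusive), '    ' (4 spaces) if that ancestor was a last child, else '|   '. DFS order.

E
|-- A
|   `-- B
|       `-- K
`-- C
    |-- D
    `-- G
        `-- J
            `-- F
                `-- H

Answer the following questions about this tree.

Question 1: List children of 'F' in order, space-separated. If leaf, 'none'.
Node F's children (from adjacency): H

Answer: H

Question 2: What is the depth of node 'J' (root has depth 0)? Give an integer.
Answer: 3

Derivation:
Path from root to J: E -> C -> G -> J
Depth = number of edges = 3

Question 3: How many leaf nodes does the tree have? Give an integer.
Leaves (nodes with no children): D, H, K

Answer: 3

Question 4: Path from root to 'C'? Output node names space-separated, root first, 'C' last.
Walk down from root: E -> C

Answer: E C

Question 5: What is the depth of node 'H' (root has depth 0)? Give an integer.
Path from root to H: E -> C -> G -> J -> F -> H
Depth = number of edges = 5

Answer: 5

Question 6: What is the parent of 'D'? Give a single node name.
Scan adjacency: D appears as child of C

Answer: C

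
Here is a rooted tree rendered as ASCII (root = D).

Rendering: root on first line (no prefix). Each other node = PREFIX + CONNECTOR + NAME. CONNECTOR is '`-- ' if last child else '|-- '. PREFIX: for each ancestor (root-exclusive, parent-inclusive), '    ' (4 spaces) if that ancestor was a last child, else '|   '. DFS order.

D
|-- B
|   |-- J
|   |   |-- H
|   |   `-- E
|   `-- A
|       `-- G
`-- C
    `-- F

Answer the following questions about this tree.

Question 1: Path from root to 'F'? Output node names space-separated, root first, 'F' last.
Answer: D C F

Derivation:
Walk down from root: D -> C -> F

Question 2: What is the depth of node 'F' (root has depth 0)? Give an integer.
Path from root to F: D -> C -> F
Depth = number of edges = 2

Answer: 2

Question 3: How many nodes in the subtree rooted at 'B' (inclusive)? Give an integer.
Answer: 6

Derivation:
Subtree rooted at B contains: A, B, E, G, H, J
Count = 6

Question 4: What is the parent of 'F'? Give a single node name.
Scan adjacency: F appears as child of C

Answer: C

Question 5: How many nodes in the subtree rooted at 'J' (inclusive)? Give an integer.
Subtree rooted at J contains: E, H, J
Count = 3

Answer: 3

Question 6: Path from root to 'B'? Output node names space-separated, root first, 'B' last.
Answer: D B

Derivation:
Walk down from root: D -> B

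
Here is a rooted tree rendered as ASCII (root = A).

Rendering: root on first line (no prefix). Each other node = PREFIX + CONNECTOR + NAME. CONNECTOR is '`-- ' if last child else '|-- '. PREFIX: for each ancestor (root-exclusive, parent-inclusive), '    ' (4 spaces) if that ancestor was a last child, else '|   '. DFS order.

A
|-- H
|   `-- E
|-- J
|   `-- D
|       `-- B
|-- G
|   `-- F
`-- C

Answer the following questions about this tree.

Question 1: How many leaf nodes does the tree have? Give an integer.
Leaves (nodes with no children): B, C, E, F

Answer: 4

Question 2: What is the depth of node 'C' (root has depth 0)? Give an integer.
Answer: 1

Derivation:
Path from root to C: A -> C
Depth = number of edges = 1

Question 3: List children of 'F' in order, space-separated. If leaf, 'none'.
Node F's children (from adjacency): (leaf)

Answer: none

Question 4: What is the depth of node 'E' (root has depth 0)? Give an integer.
Path from root to E: A -> H -> E
Depth = number of edges = 2

Answer: 2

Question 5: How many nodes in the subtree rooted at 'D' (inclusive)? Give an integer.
Subtree rooted at D contains: B, D
Count = 2

Answer: 2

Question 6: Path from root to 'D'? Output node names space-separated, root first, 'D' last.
Answer: A J D

Derivation:
Walk down from root: A -> J -> D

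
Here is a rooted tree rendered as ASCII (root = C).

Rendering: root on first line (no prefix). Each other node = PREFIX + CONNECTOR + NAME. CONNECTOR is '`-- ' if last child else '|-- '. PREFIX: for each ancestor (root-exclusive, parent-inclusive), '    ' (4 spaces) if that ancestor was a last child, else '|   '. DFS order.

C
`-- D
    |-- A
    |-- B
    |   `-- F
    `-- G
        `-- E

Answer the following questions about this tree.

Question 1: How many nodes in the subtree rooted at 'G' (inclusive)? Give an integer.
Subtree rooted at G contains: E, G
Count = 2

Answer: 2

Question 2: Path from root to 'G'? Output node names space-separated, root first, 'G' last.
Walk down from root: C -> D -> G

Answer: C D G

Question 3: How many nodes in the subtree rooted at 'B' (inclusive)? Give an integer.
Answer: 2

Derivation:
Subtree rooted at B contains: B, F
Count = 2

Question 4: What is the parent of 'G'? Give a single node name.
Answer: D

Derivation:
Scan adjacency: G appears as child of D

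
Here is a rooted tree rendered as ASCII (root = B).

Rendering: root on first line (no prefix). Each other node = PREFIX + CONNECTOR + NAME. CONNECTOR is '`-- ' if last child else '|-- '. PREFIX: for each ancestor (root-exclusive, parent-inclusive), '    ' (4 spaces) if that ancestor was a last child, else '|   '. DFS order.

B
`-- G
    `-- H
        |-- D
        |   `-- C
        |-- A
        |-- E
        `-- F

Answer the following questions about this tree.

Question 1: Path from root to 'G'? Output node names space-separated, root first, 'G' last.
Answer: B G

Derivation:
Walk down from root: B -> G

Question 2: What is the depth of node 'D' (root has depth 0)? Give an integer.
Answer: 3

Derivation:
Path from root to D: B -> G -> H -> D
Depth = number of edges = 3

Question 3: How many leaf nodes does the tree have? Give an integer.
Leaves (nodes with no children): A, C, E, F

Answer: 4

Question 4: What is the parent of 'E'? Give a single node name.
Scan adjacency: E appears as child of H

Answer: H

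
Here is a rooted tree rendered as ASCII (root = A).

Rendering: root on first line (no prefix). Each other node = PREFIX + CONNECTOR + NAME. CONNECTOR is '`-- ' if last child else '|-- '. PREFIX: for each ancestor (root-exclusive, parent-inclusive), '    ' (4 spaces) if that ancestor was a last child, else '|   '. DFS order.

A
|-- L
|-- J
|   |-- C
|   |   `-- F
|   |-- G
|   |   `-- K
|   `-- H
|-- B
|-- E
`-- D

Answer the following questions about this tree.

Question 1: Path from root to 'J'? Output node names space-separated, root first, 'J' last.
Walk down from root: A -> J

Answer: A J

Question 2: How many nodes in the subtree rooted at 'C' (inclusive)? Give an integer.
Subtree rooted at C contains: C, F
Count = 2

Answer: 2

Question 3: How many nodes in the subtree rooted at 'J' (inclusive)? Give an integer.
Answer: 6

Derivation:
Subtree rooted at J contains: C, F, G, H, J, K
Count = 6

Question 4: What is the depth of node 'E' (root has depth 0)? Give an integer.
Path from root to E: A -> E
Depth = number of edges = 1

Answer: 1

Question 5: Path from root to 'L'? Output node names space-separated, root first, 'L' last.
Walk down from root: A -> L

Answer: A L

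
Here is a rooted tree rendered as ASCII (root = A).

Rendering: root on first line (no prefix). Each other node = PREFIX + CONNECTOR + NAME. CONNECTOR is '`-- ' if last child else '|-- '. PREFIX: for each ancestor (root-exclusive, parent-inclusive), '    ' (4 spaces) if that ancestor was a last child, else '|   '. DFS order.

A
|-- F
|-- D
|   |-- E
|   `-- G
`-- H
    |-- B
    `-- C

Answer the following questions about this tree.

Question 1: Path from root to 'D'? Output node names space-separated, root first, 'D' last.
Walk down from root: A -> D

Answer: A D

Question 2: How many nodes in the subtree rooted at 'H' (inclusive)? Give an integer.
Subtree rooted at H contains: B, C, H
Count = 3

Answer: 3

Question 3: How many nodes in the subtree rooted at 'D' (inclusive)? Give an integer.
Answer: 3

Derivation:
Subtree rooted at D contains: D, E, G
Count = 3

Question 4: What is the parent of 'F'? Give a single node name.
Scan adjacency: F appears as child of A

Answer: A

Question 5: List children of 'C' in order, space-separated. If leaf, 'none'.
Answer: none

Derivation:
Node C's children (from adjacency): (leaf)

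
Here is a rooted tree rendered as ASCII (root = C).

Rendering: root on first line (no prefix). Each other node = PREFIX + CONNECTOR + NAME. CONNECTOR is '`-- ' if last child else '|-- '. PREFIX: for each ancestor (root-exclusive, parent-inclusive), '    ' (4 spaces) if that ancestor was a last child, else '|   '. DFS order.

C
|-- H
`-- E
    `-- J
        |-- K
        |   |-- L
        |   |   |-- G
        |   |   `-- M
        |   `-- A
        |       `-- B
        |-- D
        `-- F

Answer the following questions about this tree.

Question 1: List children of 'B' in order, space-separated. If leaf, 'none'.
Node B's children (from adjacency): (leaf)

Answer: none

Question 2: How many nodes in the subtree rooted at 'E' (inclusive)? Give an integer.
Subtree rooted at E contains: A, B, D, E, F, G, J, K, L, M
Count = 10

Answer: 10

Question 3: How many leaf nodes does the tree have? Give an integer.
Leaves (nodes with no children): B, D, F, G, H, M

Answer: 6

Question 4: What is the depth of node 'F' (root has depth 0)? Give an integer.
Path from root to F: C -> E -> J -> F
Depth = number of edges = 3

Answer: 3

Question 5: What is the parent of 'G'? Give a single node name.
Scan adjacency: G appears as child of L

Answer: L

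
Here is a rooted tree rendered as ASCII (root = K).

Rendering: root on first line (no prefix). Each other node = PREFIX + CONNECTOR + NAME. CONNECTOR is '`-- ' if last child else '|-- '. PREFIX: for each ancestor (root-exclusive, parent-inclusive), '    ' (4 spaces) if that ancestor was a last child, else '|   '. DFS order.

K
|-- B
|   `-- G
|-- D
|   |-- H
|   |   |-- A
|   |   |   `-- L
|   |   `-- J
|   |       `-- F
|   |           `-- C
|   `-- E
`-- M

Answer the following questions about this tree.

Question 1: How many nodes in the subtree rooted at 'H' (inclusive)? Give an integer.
Subtree rooted at H contains: A, C, F, H, J, L
Count = 6

Answer: 6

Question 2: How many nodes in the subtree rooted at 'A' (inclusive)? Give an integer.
Answer: 2

Derivation:
Subtree rooted at A contains: A, L
Count = 2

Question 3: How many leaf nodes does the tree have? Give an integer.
Answer: 5

Derivation:
Leaves (nodes with no children): C, E, G, L, M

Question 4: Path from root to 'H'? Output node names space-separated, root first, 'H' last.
Answer: K D H

Derivation:
Walk down from root: K -> D -> H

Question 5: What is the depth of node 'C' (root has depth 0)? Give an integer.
Path from root to C: K -> D -> H -> J -> F -> C
Depth = number of edges = 5

Answer: 5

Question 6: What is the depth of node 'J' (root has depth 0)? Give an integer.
Path from root to J: K -> D -> H -> J
Depth = number of edges = 3

Answer: 3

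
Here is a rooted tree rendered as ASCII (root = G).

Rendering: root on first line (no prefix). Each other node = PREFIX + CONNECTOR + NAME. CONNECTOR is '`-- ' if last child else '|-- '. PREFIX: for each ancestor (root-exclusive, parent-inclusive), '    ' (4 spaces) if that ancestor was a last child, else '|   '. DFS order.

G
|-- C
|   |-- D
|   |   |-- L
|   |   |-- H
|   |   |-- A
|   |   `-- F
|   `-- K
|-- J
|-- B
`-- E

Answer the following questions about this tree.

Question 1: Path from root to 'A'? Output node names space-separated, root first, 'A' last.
Answer: G C D A

Derivation:
Walk down from root: G -> C -> D -> A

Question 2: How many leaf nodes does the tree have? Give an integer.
Leaves (nodes with no children): A, B, E, F, H, J, K, L

Answer: 8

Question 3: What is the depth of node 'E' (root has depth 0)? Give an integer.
Answer: 1

Derivation:
Path from root to E: G -> E
Depth = number of edges = 1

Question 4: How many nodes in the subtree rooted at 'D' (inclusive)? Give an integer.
Subtree rooted at D contains: A, D, F, H, L
Count = 5

Answer: 5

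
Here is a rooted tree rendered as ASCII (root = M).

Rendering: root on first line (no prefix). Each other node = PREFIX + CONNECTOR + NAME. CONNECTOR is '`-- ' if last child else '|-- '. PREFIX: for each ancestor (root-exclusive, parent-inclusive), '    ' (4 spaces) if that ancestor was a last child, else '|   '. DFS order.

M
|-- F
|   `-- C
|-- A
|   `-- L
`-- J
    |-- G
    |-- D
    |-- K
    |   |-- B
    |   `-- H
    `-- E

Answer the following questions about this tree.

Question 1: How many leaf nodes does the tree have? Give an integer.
Leaves (nodes with no children): B, C, D, E, G, H, L

Answer: 7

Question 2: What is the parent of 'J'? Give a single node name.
Scan adjacency: J appears as child of M

Answer: M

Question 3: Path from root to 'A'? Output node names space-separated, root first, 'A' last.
Answer: M A

Derivation:
Walk down from root: M -> A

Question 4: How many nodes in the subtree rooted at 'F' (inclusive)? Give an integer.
Answer: 2

Derivation:
Subtree rooted at F contains: C, F
Count = 2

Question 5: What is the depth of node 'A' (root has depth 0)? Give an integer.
Answer: 1

Derivation:
Path from root to A: M -> A
Depth = number of edges = 1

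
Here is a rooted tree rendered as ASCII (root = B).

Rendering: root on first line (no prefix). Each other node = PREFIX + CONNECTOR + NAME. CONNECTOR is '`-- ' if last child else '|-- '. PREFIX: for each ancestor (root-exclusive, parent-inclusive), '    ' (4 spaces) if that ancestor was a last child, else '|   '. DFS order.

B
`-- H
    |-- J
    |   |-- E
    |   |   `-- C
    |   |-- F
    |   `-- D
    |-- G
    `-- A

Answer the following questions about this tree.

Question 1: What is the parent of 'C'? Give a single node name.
Scan adjacency: C appears as child of E

Answer: E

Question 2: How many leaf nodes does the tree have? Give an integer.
Answer: 5

Derivation:
Leaves (nodes with no children): A, C, D, F, G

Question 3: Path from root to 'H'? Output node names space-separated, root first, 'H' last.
Walk down from root: B -> H

Answer: B H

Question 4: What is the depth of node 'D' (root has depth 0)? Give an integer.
Path from root to D: B -> H -> J -> D
Depth = number of edges = 3

Answer: 3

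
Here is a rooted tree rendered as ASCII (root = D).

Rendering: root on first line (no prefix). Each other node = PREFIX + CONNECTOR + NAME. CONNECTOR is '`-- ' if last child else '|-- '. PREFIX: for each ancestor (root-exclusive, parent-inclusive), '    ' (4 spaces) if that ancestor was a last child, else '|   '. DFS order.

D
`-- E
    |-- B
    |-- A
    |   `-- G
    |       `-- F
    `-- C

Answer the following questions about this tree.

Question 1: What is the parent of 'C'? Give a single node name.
Scan adjacency: C appears as child of E

Answer: E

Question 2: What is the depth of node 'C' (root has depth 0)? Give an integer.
Answer: 2

Derivation:
Path from root to C: D -> E -> C
Depth = number of edges = 2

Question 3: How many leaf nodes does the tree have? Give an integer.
Leaves (nodes with no children): B, C, F

Answer: 3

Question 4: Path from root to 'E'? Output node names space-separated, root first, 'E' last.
Answer: D E

Derivation:
Walk down from root: D -> E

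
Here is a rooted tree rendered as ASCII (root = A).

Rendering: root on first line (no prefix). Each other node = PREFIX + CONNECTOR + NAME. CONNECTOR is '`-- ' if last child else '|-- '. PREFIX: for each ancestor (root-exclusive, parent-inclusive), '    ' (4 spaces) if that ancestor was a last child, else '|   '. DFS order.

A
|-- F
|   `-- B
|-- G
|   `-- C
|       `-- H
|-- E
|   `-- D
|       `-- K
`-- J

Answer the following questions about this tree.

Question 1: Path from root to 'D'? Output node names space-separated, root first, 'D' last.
Walk down from root: A -> E -> D

Answer: A E D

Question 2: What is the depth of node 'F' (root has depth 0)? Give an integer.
Answer: 1

Derivation:
Path from root to F: A -> F
Depth = number of edges = 1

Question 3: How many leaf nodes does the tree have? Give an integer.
Leaves (nodes with no children): B, H, J, K

Answer: 4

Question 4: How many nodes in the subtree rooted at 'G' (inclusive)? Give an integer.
Answer: 3

Derivation:
Subtree rooted at G contains: C, G, H
Count = 3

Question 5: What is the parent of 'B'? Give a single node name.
Scan adjacency: B appears as child of F

Answer: F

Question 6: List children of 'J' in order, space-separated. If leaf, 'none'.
Answer: none

Derivation:
Node J's children (from adjacency): (leaf)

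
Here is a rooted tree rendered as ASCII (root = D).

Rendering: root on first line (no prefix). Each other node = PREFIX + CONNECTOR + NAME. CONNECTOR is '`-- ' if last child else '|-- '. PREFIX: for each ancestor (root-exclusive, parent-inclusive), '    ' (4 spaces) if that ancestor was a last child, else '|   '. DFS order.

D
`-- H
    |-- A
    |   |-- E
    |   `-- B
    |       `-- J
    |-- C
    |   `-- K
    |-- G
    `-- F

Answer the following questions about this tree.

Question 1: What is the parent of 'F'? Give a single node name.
Answer: H

Derivation:
Scan adjacency: F appears as child of H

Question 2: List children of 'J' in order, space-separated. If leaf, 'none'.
Node J's children (from adjacency): (leaf)

Answer: none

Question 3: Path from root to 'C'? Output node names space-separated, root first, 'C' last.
Walk down from root: D -> H -> C

Answer: D H C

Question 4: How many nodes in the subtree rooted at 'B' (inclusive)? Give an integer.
Subtree rooted at B contains: B, J
Count = 2

Answer: 2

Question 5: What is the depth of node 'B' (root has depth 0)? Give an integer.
Answer: 3

Derivation:
Path from root to B: D -> H -> A -> B
Depth = number of edges = 3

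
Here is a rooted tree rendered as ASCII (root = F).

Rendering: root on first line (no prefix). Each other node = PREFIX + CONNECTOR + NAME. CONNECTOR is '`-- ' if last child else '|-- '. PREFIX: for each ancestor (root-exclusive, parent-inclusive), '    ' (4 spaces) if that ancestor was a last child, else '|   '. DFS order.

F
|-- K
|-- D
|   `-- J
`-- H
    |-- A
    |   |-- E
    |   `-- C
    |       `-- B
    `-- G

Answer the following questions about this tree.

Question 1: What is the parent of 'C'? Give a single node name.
Scan adjacency: C appears as child of A

Answer: A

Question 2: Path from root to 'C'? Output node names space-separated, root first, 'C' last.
Walk down from root: F -> H -> A -> C

Answer: F H A C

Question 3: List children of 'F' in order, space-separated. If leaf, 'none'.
Node F's children (from adjacency): K, D, H

Answer: K D H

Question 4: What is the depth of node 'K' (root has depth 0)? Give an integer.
Path from root to K: F -> K
Depth = number of edges = 1

Answer: 1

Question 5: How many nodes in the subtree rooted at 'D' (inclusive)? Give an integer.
Subtree rooted at D contains: D, J
Count = 2

Answer: 2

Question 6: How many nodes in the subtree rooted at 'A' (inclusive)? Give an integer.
Answer: 4

Derivation:
Subtree rooted at A contains: A, B, C, E
Count = 4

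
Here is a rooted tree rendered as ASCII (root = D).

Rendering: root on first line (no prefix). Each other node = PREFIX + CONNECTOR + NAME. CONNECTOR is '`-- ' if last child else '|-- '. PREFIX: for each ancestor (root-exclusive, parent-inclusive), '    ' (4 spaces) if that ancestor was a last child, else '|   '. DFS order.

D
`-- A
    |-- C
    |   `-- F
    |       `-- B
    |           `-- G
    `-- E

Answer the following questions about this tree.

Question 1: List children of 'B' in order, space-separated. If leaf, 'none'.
Node B's children (from adjacency): G

Answer: G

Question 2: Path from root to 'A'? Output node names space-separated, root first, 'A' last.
Answer: D A

Derivation:
Walk down from root: D -> A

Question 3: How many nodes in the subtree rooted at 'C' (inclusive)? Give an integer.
Answer: 4

Derivation:
Subtree rooted at C contains: B, C, F, G
Count = 4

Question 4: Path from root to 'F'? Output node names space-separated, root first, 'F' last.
Walk down from root: D -> A -> C -> F

Answer: D A C F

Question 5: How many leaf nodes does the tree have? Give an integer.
Leaves (nodes with no children): E, G

Answer: 2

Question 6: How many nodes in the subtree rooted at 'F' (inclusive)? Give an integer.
Answer: 3

Derivation:
Subtree rooted at F contains: B, F, G
Count = 3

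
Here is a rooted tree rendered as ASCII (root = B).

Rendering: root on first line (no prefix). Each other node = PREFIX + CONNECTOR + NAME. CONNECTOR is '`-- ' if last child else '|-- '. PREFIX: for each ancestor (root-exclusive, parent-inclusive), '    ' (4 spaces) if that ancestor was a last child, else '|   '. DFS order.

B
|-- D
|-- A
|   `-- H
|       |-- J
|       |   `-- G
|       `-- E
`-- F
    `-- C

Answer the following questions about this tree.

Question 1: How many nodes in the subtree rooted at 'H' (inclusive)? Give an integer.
Answer: 4

Derivation:
Subtree rooted at H contains: E, G, H, J
Count = 4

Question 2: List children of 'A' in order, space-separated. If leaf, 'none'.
Node A's children (from adjacency): H

Answer: H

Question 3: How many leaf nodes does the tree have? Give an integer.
Answer: 4

Derivation:
Leaves (nodes with no children): C, D, E, G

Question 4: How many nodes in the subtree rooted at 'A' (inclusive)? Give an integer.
Subtree rooted at A contains: A, E, G, H, J
Count = 5

Answer: 5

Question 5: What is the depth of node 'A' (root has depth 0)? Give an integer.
Answer: 1

Derivation:
Path from root to A: B -> A
Depth = number of edges = 1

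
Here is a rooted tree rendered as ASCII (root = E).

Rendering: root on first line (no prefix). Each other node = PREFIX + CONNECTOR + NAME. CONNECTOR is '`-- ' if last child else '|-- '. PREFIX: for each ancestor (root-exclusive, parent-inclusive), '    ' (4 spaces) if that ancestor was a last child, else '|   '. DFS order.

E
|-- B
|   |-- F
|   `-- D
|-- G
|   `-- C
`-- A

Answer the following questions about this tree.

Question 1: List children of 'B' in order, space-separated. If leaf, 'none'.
Node B's children (from adjacency): F, D

Answer: F D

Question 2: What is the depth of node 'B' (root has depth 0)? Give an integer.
Path from root to B: E -> B
Depth = number of edges = 1

Answer: 1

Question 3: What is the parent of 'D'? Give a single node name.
Scan adjacency: D appears as child of B

Answer: B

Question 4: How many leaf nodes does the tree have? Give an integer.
Answer: 4

Derivation:
Leaves (nodes with no children): A, C, D, F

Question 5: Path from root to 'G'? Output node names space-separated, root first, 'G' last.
Answer: E G

Derivation:
Walk down from root: E -> G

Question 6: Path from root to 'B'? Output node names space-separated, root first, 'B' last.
Answer: E B

Derivation:
Walk down from root: E -> B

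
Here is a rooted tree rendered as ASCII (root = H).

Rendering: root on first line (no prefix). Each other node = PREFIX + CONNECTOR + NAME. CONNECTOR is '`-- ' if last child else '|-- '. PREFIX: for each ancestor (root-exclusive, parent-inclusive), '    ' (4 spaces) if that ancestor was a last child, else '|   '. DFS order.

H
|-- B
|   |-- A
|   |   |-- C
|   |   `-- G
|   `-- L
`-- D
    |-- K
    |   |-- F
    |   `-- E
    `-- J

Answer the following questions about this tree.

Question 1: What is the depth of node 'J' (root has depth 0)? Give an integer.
Path from root to J: H -> D -> J
Depth = number of edges = 2

Answer: 2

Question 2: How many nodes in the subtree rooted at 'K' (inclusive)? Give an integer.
Answer: 3

Derivation:
Subtree rooted at K contains: E, F, K
Count = 3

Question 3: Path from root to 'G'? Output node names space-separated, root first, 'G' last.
Answer: H B A G

Derivation:
Walk down from root: H -> B -> A -> G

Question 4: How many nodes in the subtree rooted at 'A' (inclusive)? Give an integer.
Subtree rooted at A contains: A, C, G
Count = 3

Answer: 3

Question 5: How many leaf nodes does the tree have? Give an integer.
Leaves (nodes with no children): C, E, F, G, J, L

Answer: 6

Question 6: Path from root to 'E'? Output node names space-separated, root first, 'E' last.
Walk down from root: H -> D -> K -> E

Answer: H D K E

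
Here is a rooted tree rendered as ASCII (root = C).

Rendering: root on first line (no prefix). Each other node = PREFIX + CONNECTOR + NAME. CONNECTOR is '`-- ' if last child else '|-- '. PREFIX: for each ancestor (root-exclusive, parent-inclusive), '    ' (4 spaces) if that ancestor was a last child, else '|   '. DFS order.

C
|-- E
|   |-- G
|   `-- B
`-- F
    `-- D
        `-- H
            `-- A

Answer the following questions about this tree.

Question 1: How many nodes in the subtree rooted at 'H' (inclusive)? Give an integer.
Subtree rooted at H contains: A, H
Count = 2

Answer: 2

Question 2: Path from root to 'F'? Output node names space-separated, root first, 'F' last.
Answer: C F

Derivation:
Walk down from root: C -> F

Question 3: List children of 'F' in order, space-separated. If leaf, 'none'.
Answer: D

Derivation:
Node F's children (from adjacency): D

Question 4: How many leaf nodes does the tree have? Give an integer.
Answer: 3

Derivation:
Leaves (nodes with no children): A, B, G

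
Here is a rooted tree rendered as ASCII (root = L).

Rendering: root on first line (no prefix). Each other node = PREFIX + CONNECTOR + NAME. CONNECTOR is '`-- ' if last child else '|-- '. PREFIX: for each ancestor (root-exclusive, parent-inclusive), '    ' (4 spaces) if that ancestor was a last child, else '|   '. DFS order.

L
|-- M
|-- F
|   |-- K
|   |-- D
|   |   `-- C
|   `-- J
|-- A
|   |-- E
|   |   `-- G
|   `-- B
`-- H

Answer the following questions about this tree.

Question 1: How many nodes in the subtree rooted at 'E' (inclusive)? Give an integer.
Answer: 2

Derivation:
Subtree rooted at E contains: E, G
Count = 2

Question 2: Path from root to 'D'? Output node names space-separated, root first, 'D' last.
Walk down from root: L -> F -> D

Answer: L F D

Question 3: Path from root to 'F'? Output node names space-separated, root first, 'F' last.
Walk down from root: L -> F

Answer: L F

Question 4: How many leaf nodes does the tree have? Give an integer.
Leaves (nodes with no children): B, C, G, H, J, K, M

Answer: 7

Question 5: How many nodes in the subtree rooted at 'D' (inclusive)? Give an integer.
Answer: 2

Derivation:
Subtree rooted at D contains: C, D
Count = 2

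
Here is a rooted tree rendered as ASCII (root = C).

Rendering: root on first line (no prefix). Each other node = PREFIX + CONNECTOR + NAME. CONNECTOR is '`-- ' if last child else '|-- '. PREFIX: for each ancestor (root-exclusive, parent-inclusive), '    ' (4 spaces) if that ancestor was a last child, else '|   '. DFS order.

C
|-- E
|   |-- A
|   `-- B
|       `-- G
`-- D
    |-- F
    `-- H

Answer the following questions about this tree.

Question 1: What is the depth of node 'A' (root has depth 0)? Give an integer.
Answer: 2

Derivation:
Path from root to A: C -> E -> A
Depth = number of edges = 2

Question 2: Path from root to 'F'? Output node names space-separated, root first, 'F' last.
Answer: C D F

Derivation:
Walk down from root: C -> D -> F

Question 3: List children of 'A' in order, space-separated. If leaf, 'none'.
Node A's children (from adjacency): (leaf)

Answer: none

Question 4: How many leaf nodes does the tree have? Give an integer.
Answer: 4

Derivation:
Leaves (nodes with no children): A, F, G, H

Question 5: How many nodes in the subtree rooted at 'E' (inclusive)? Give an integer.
Subtree rooted at E contains: A, B, E, G
Count = 4

Answer: 4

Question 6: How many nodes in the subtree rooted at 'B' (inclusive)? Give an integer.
Subtree rooted at B contains: B, G
Count = 2

Answer: 2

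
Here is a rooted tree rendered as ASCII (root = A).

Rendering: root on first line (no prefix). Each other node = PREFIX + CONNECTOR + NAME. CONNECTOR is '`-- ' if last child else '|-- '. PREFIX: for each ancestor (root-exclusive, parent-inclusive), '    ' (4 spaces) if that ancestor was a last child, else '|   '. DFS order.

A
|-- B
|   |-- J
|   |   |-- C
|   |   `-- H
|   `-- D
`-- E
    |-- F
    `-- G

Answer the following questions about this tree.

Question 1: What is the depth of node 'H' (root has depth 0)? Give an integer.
Answer: 3

Derivation:
Path from root to H: A -> B -> J -> H
Depth = number of edges = 3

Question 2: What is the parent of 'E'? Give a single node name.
Scan adjacency: E appears as child of A

Answer: A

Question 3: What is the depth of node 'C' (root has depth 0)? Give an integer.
Answer: 3

Derivation:
Path from root to C: A -> B -> J -> C
Depth = number of edges = 3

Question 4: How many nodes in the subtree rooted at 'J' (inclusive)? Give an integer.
Subtree rooted at J contains: C, H, J
Count = 3

Answer: 3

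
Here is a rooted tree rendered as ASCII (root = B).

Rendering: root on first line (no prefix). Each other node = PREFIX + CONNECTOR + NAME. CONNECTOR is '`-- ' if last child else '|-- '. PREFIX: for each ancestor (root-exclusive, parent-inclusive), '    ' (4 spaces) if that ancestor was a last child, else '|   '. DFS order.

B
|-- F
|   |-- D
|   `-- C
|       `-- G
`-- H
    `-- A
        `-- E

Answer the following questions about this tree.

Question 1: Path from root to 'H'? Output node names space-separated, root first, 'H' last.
Answer: B H

Derivation:
Walk down from root: B -> H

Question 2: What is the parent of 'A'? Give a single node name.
Scan adjacency: A appears as child of H

Answer: H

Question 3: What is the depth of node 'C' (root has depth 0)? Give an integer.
Answer: 2

Derivation:
Path from root to C: B -> F -> C
Depth = number of edges = 2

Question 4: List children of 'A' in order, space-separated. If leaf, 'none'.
Answer: E

Derivation:
Node A's children (from adjacency): E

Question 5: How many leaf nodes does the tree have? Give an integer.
Leaves (nodes with no children): D, E, G

Answer: 3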